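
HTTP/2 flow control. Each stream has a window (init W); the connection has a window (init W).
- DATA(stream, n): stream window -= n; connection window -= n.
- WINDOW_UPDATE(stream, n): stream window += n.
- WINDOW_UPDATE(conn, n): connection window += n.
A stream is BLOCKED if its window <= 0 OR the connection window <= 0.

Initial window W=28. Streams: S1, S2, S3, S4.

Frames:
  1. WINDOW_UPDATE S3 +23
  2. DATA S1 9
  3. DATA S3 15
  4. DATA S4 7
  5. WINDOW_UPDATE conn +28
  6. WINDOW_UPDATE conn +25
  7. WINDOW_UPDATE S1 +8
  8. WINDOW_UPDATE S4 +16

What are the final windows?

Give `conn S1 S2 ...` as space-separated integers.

Op 1: conn=28 S1=28 S2=28 S3=51 S4=28 blocked=[]
Op 2: conn=19 S1=19 S2=28 S3=51 S4=28 blocked=[]
Op 3: conn=4 S1=19 S2=28 S3=36 S4=28 blocked=[]
Op 4: conn=-3 S1=19 S2=28 S3=36 S4=21 blocked=[1, 2, 3, 4]
Op 5: conn=25 S1=19 S2=28 S3=36 S4=21 blocked=[]
Op 6: conn=50 S1=19 S2=28 S3=36 S4=21 blocked=[]
Op 7: conn=50 S1=27 S2=28 S3=36 S4=21 blocked=[]
Op 8: conn=50 S1=27 S2=28 S3=36 S4=37 blocked=[]

Answer: 50 27 28 36 37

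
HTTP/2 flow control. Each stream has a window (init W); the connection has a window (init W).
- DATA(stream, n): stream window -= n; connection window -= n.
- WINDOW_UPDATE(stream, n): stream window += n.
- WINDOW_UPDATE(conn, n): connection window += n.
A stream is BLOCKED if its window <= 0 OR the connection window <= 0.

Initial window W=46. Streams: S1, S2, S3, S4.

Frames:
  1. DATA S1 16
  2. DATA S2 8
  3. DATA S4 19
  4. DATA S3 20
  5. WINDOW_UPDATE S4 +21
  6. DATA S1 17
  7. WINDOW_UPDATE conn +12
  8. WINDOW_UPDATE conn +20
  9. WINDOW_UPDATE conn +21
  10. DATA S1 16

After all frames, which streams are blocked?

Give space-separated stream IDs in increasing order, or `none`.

Answer: S1

Derivation:
Op 1: conn=30 S1=30 S2=46 S3=46 S4=46 blocked=[]
Op 2: conn=22 S1=30 S2=38 S3=46 S4=46 blocked=[]
Op 3: conn=3 S1=30 S2=38 S3=46 S4=27 blocked=[]
Op 4: conn=-17 S1=30 S2=38 S3=26 S4=27 blocked=[1, 2, 3, 4]
Op 5: conn=-17 S1=30 S2=38 S3=26 S4=48 blocked=[1, 2, 3, 4]
Op 6: conn=-34 S1=13 S2=38 S3=26 S4=48 blocked=[1, 2, 3, 4]
Op 7: conn=-22 S1=13 S2=38 S3=26 S4=48 blocked=[1, 2, 3, 4]
Op 8: conn=-2 S1=13 S2=38 S3=26 S4=48 blocked=[1, 2, 3, 4]
Op 9: conn=19 S1=13 S2=38 S3=26 S4=48 blocked=[]
Op 10: conn=3 S1=-3 S2=38 S3=26 S4=48 blocked=[1]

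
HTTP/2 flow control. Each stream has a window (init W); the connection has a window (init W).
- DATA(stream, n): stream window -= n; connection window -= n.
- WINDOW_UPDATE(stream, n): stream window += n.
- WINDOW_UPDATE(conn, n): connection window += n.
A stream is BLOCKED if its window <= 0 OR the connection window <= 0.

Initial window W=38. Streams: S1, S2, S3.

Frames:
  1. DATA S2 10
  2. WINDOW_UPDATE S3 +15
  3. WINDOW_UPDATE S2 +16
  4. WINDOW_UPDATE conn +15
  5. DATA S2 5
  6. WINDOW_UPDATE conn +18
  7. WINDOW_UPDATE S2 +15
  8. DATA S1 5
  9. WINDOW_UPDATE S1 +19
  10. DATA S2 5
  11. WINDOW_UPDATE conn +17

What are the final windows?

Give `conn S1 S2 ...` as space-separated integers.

Answer: 63 52 49 53

Derivation:
Op 1: conn=28 S1=38 S2=28 S3=38 blocked=[]
Op 2: conn=28 S1=38 S2=28 S3=53 blocked=[]
Op 3: conn=28 S1=38 S2=44 S3=53 blocked=[]
Op 4: conn=43 S1=38 S2=44 S3=53 blocked=[]
Op 5: conn=38 S1=38 S2=39 S3=53 blocked=[]
Op 6: conn=56 S1=38 S2=39 S3=53 blocked=[]
Op 7: conn=56 S1=38 S2=54 S3=53 blocked=[]
Op 8: conn=51 S1=33 S2=54 S3=53 blocked=[]
Op 9: conn=51 S1=52 S2=54 S3=53 blocked=[]
Op 10: conn=46 S1=52 S2=49 S3=53 blocked=[]
Op 11: conn=63 S1=52 S2=49 S3=53 blocked=[]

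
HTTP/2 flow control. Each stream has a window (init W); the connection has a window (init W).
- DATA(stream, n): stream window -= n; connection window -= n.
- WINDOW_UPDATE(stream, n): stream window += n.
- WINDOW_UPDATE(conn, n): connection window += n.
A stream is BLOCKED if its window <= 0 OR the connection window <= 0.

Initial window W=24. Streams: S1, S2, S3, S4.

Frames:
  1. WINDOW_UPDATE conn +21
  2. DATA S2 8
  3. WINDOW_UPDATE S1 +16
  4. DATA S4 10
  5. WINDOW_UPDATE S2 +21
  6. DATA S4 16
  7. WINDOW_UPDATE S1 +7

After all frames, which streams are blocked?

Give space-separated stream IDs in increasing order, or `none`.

Op 1: conn=45 S1=24 S2=24 S3=24 S4=24 blocked=[]
Op 2: conn=37 S1=24 S2=16 S3=24 S4=24 blocked=[]
Op 3: conn=37 S1=40 S2=16 S3=24 S4=24 blocked=[]
Op 4: conn=27 S1=40 S2=16 S3=24 S4=14 blocked=[]
Op 5: conn=27 S1=40 S2=37 S3=24 S4=14 blocked=[]
Op 6: conn=11 S1=40 S2=37 S3=24 S4=-2 blocked=[4]
Op 7: conn=11 S1=47 S2=37 S3=24 S4=-2 blocked=[4]

Answer: S4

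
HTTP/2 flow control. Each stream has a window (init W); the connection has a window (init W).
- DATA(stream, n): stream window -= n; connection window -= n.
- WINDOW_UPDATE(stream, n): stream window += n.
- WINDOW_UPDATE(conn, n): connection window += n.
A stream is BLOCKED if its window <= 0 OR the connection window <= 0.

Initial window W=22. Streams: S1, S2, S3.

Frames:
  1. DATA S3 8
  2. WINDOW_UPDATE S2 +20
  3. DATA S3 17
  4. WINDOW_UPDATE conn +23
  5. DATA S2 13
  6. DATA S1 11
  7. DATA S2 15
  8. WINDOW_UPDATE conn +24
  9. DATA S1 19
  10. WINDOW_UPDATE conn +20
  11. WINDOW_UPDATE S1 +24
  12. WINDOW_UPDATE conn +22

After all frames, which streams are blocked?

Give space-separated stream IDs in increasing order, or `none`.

Answer: S3

Derivation:
Op 1: conn=14 S1=22 S2=22 S3=14 blocked=[]
Op 2: conn=14 S1=22 S2=42 S3=14 blocked=[]
Op 3: conn=-3 S1=22 S2=42 S3=-3 blocked=[1, 2, 3]
Op 4: conn=20 S1=22 S2=42 S3=-3 blocked=[3]
Op 5: conn=7 S1=22 S2=29 S3=-3 blocked=[3]
Op 6: conn=-4 S1=11 S2=29 S3=-3 blocked=[1, 2, 3]
Op 7: conn=-19 S1=11 S2=14 S3=-3 blocked=[1, 2, 3]
Op 8: conn=5 S1=11 S2=14 S3=-3 blocked=[3]
Op 9: conn=-14 S1=-8 S2=14 S3=-3 blocked=[1, 2, 3]
Op 10: conn=6 S1=-8 S2=14 S3=-3 blocked=[1, 3]
Op 11: conn=6 S1=16 S2=14 S3=-3 blocked=[3]
Op 12: conn=28 S1=16 S2=14 S3=-3 blocked=[3]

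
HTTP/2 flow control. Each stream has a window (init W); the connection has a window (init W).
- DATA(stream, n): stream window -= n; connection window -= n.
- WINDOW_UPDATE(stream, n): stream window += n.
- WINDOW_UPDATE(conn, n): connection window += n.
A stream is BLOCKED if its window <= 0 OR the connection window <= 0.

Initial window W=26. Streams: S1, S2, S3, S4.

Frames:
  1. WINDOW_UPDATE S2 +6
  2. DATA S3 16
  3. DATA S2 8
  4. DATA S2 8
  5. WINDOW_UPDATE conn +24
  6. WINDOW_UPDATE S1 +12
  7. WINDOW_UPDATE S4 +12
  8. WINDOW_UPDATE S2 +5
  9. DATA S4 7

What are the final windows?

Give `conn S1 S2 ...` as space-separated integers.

Answer: 11 38 21 10 31

Derivation:
Op 1: conn=26 S1=26 S2=32 S3=26 S4=26 blocked=[]
Op 2: conn=10 S1=26 S2=32 S3=10 S4=26 blocked=[]
Op 3: conn=2 S1=26 S2=24 S3=10 S4=26 blocked=[]
Op 4: conn=-6 S1=26 S2=16 S3=10 S4=26 blocked=[1, 2, 3, 4]
Op 5: conn=18 S1=26 S2=16 S3=10 S4=26 blocked=[]
Op 6: conn=18 S1=38 S2=16 S3=10 S4=26 blocked=[]
Op 7: conn=18 S1=38 S2=16 S3=10 S4=38 blocked=[]
Op 8: conn=18 S1=38 S2=21 S3=10 S4=38 blocked=[]
Op 9: conn=11 S1=38 S2=21 S3=10 S4=31 blocked=[]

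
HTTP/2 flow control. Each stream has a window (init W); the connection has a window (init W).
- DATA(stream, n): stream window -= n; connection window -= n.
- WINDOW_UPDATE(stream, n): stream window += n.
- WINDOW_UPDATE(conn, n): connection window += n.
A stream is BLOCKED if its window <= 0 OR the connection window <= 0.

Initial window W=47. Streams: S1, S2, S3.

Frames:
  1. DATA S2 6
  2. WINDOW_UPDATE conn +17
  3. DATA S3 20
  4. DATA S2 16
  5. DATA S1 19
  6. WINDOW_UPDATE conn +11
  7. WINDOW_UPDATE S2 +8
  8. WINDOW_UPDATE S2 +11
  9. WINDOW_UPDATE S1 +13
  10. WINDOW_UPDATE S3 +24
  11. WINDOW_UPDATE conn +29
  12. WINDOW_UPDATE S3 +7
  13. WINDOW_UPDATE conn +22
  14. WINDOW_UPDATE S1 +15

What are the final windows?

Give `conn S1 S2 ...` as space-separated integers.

Answer: 65 56 44 58

Derivation:
Op 1: conn=41 S1=47 S2=41 S3=47 blocked=[]
Op 2: conn=58 S1=47 S2=41 S3=47 blocked=[]
Op 3: conn=38 S1=47 S2=41 S3=27 blocked=[]
Op 4: conn=22 S1=47 S2=25 S3=27 blocked=[]
Op 5: conn=3 S1=28 S2=25 S3=27 blocked=[]
Op 6: conn=14 S1=28 S2=25 S3=27 blocked=[]
Op 7: conn=14 S1=28 S2=33 S3=27 blocked=[]
Op 8: conn=14 S1=28 S2=44 S3=27 blocked=[]
Op 9: conn=14 S1=41 S2=44 S3=27 blocked=[]
Op 10: conn=14 S1=41 S2=44 S3=51 blocked=[]
Op 11: conn=43 S1=41 S2=44 S3=51 blocked=[]
Op 12: conn=43 S1=41 S2=44 S3=58 blocked=[]
Op 13: conn=65 S1=41 S2=44 S3=58 blocked=[]
Op 14: conn=65 S1=56 S2=44 S3=58 blocked=[]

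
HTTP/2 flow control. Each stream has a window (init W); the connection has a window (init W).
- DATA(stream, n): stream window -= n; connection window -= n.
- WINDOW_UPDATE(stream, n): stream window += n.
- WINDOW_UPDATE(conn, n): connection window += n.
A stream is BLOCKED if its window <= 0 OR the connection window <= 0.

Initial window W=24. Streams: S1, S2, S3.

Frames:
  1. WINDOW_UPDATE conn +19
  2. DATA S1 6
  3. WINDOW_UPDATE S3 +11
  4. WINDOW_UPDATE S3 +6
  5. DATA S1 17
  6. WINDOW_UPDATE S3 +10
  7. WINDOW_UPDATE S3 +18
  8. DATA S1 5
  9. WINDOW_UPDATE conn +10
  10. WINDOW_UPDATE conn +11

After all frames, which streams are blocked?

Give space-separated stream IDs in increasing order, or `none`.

Answer: S1

Derivation:
Op 1: conn=43 S1=24 S2=24 S3=24 blocked=[]
Op 2: conn=37 S1=18 S2=24 S3=24 blocked=[]
Op 3: conn=37 S1=18 S2=24 S3=35 blocked=[]
Op 4: conn=37 S1=18 S2=24 S3=41 blocked=[]
Op 5: conn=20 S1=1 S2=24 S3=41 blocked=[]
Op 6: conn=20 S1=1 S2=24 S3=51 blocked=[]
Op 7: conn=20 S1=1 S2=24 S3=69 blocked=[]
Op 8: conn=15 S1=-4 S2=24 S3=69 blocked=[1]
Op 9: conn=25 S1=-4 S2=24 S3=69 blocked=[1]
Op 10: conn=36 S1=-4 S2=24 S3=69 blocked=[1]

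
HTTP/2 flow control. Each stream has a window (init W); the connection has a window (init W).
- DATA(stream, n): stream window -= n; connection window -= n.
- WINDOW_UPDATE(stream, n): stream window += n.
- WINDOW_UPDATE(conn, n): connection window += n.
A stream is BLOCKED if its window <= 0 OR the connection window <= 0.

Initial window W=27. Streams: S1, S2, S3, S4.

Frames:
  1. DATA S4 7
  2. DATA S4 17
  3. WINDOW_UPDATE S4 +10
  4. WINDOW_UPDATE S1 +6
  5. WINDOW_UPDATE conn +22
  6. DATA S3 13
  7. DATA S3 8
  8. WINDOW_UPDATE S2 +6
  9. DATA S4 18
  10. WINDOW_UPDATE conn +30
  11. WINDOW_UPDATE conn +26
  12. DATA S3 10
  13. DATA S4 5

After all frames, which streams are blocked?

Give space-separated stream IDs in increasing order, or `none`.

Op 1: conn=20 S1=27 S2=27 S3=27 S4=20 blocked=[]
Op 2: conn=3 S1=27 S2=27 S3=27 S4=3 blocked=[]
Op 3: conn=3 S1=27 S2=27 S3=27 S4=13 blocked=[]
Op 4: conn=3 S1=33 S2=27 S3=27 S4=13 blocked=[]
Op 5: conn=25 S1=33 S2=27 S3=27 S4=13 blocked=[]
Op 6: conn=12 S1=33 S2=27 S3=14 S4=13 blocked=[]
Op 7: conn=4 S1=33 S2=27 S3=6 S4=13 blocked=[]
Op 8: conn=4 S1=33 S2=33 S3=6 S4=13 blocked=[]
Op 9: conn=-14 S1=33 S2=33 S3=6 S4=-5 blocked=[1, 2, 3, 4]
Op 10: conn=16 S1=33 S2=33 S3=6 S4=-5 blocked=[4]
Op 11: conn=42 S1=33 S2=33 S3=6 S4=-5 blocked=[4]
Op 12: conn=32 S1=33 S2=33 S3=-4 S4=-5 blocked=[3, 4]
Op 13: conn=27 S1=33 S2=33 S3=-4 S4=-10 blocked=[3, 4]

Answer: S3 S4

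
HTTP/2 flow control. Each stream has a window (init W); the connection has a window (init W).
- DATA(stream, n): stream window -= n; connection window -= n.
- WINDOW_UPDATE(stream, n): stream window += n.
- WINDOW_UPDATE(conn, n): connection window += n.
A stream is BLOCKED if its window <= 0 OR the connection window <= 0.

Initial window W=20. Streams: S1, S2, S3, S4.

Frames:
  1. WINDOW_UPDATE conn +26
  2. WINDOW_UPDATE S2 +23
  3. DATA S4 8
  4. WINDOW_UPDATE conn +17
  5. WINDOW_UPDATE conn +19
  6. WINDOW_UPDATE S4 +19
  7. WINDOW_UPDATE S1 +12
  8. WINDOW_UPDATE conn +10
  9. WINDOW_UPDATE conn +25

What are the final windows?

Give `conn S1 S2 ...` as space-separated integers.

Op 1: conn=46 S1=20 S2=20 S3=20 S4=20 blocked=[]
Op 2: conn=46 S1=20 S2=43 S3=20 S4=20 blocked=[]
Op 3: conn=38 S1=20 S2=43 S3=20 S4=12 blocked=[]
Op 4: conn=55 S1=20 S2=43 S3=20 S4=12 blocked=[]
Op 5: conn=74 S1=20 S2=43 S3=20 S4=12 blocked=[]
Op 6: conn=74 S1=20 S2=43 S3=20 S4=31 blocked=[]
Op 7: conn=74 S1=32 S2=43 S3=20 S4=31 blocked=[]
Op 8: conn=84 S1=32 S2=43 S3=20 S4=31 blocked=[]
Op 9: conn=109 S1=32 S2=43 S3=20 S4=31 blocked=[]

Answer: 109 32 43 20 31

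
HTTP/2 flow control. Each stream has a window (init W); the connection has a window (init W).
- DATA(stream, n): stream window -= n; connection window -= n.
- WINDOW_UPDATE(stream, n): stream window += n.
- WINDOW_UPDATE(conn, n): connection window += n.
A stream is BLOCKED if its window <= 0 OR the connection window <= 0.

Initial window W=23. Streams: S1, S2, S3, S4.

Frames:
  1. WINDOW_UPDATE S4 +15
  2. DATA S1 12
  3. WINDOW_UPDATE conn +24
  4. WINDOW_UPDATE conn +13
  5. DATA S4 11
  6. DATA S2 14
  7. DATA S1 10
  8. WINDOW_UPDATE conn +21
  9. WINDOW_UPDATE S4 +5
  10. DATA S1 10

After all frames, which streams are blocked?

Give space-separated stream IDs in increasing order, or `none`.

Answer: S1

Derivation:
Op 1: conn=23 S1=23 S2=23 S3=23 S4=38 blocked=[]
Op 2: conn=11 S1=11 S2=23 S3=23 S4=38 blocked=[]
Op 3: conn=35 S1=11 S2=23 S3=23 S4=38 blocked=[]
Op 4: conn=48 S1=11 S2=23 S3=23 S4=38 blocked=[]
Op 5: conn=37 S1=11 S2=23 S3=23 S4=27 blocked=[]
Op 6: conn=23 S1=11 S2=9 S3=23 S4=27 blocked=[]
Op 7: conn=13 S1=1 S2=9 S3=23 S4=27 blocked=[]
Op 8: conn=34 S1=1 S2=9 S3=23 S4=27 blocked=[]
Op 9: conn=34 S1=1 S2=9 S3=23 S4=32 blocked=[]
Op 10: conn=24 S1=-9 S2=9 S3=23 S4=32 blocked=[1]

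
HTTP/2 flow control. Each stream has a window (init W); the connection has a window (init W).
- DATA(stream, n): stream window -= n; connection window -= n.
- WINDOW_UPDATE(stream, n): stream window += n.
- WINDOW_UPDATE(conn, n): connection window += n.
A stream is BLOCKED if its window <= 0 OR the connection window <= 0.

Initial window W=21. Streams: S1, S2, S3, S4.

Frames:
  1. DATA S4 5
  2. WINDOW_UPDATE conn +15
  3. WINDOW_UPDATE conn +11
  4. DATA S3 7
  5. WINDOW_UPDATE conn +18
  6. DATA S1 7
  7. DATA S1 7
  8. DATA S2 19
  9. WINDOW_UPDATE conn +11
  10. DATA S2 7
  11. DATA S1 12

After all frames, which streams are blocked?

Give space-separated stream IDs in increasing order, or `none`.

Op 1: conn=16 S1=21 S2=21 S3=21 S4=16 blocked=[]
Op 2: conn=31 S1=21 S2=21 S3=21 S4=16 blocked=[]
Op 3: conn=42 S1=21 S2=21 S3=21 S4=16 blocked=[]
Op 4: conn=35 S1=21 S2=21 S3=14 S4=16 blocked=[]
Op 5: conn=53 S1=21 S2=21 S3=14 S4=16 blocked=[]
Op 6: conn=46 S1=14 S2=21 S3=14 S4=16 blocked=[]
Op 7: conn=39 S1=7 S2=21 S3=14 S4=16 blocked=[]
Op 8: conn=20 S1=7 S2=2 S3=14 S4=16 blocked=[]
Op 9: conn=31 S1=7 S2=2 S3=14 S4=16 blocked=[]
Op 10: conn=24 S1=7 S2=-5 S3=14 S4=16 blocked=[2]
Op 11: conn=12 S1=-5 S2=-5 S3=14 S4=16 blocked=[1, 2]

Answer: S1 S2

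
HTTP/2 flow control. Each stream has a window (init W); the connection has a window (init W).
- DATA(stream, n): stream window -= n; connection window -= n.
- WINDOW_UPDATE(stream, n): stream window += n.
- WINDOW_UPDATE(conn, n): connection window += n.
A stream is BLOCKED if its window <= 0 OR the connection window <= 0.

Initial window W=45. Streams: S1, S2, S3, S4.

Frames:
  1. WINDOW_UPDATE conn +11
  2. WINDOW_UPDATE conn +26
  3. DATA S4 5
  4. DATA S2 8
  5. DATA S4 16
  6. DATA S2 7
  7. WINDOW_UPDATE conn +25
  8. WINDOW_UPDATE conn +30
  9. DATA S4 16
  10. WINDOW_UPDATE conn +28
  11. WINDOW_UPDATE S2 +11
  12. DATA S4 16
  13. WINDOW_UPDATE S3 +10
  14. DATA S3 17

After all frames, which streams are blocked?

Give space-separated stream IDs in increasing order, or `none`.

Answer: S4

Derivation:
Op 1: conn=56 S1=45 S2=45 S3=45 S4=45 blocked=[]
Op 2: conn=82 S1=45 S2=45 S3=45 S4=45 blocked=[]
Op 3: conn=77 S1=45 S2=45 S3=45 S4=40 blocked=[]
Op 4: conn=69 S1=45 S2=37 S3=45 S4=40 blocked=[]
Op 5: conn=53 S1=45 S2=37 S3=45 S4=24 blocked=[]
Op 6: conn=46 S1=45 S2=30 S3=45 S4=24 blocked=[]
Op 7: conn=71 S1=45 S2=30 S3=45 S4=24 blocked=[]
Op 8: conn=101 S1=45 S2=30 S3=45 S4=24 blocked=[]
Op 9: conn=85 S1=45 S2=30 S3=45 S4=8 blocked=[]
Op 10: conn=113 S1=45 S2=30 S3=45 S4=8 blocked=[]
Op 11: conn=113 S1=45 S2=41 S3=45 S4=8 blocked=[]
Op 12: conn=97 S1=45 S2=41 S3=45 S4=-8 blocked=[4]
Op 13: conn=97 S1=45 S2=41 S3=55 S4=-8 blocked=[4]
Op 14: conn=80 S1=45 S2=41 S3=38 S4=-8 blocked=[4]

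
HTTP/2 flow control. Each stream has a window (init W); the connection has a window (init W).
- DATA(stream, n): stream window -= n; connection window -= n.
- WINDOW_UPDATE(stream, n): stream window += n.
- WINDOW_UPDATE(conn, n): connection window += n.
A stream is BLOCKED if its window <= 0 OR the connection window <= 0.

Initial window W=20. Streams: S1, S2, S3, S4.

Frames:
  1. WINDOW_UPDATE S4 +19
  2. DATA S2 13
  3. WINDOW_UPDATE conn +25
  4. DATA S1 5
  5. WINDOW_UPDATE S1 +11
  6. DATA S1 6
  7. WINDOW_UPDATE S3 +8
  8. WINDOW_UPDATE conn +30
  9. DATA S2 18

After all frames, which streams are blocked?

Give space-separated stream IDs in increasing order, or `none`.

Op 1: conn=20 S1=20 S2=20 S3=20 S4=39 blocked=[]
Op 2: conn=7 S1=20 S2=7 S3=20 S4=39 blocked=[]
Op 3: conn=32 S1=20 S2=7 S3=20 S4=39 blocked=[]
Op 4: conn=27 S1=15 S2=7 S3=20 S4=39 blocked=[]
Op 5: conn=27 S1=26 S2=7 S3=20 S4=39 blocked=[]
Op 6: conn=21 S1=20 S2=7 S3=20 S4=39 blocked=[]
Op 7: conn=21 S1=20 S2=7 S3=28 S4=39 blocked=[]
Op 8: conn=51 S1=20 S2=7 S3=28 S4=39 blocked=[]
Op 9: conn=33 S1=20 S2=-11 S3=28 S4=39 blocked=[2]

Answer: S2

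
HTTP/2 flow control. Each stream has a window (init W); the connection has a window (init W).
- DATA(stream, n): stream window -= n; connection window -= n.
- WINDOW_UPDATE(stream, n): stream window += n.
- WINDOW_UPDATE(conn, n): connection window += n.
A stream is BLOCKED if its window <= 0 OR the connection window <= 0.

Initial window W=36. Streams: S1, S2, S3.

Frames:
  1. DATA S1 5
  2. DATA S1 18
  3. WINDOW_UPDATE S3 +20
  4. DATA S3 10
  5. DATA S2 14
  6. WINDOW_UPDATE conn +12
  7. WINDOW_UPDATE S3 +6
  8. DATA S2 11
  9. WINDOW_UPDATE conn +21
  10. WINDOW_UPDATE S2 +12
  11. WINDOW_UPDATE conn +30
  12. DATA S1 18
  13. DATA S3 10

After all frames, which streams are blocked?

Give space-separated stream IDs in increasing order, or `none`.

Op 1: conn=31 S1=31 S2=36 S3=36 blocked=[]
Op 2: conn=13 S1=13 S2=36 S3=36 blocked=[]
Op 3: conn=13 S1=13 S2=36 S3=56 blocked=[]
Op 4: conn=3 S1=13 S2=36 S3=46 blocked=[]
Op 5: conn=-11 S1=13 S2=22 S3=46 blocked=[1, 2, 3]
Op 6: conn=1 S1=13 S2=22 S3=46 blocked=[]
Op 7: conn=1 S1=13 S2=22 S3=52 blocked=[]
Op 8: conn=-10 S1=13 S2=11 S3=52 blocked=[1, 2, 3]
Op 9: conn=11 S1=13 S2=11 S3=52 blocked=[]
Op 10: conn=11 S1=13 S2=23 S3=52 blocked=[]
Op 11: conn=41 S1=13 S2=23 S3=52 blocked=[]
Op 12: conn=23 S1=-5 S2=23 S3=52 blocked=[1]
Op 13: conn=13 S1=-5 S2=23 S3=42 blocked=[1]

Answer: S1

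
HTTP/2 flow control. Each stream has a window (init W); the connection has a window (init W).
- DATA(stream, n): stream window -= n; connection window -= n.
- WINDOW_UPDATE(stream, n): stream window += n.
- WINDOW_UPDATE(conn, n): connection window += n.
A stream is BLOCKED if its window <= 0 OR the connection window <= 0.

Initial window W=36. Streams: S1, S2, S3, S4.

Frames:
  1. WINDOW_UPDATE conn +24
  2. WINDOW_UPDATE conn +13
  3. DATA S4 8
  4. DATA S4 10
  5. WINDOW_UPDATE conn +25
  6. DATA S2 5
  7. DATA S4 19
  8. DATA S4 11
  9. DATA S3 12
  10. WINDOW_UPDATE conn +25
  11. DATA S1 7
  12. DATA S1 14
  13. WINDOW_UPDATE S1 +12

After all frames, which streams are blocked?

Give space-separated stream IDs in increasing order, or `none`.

Answer: S4

Derivation:
Op 1: conn=60 S1=36 S2=36 S3=36 S4=36 blocked=[]
Op 2: conn=73 S1=36 S2=36 S3=36 S4=36 blocked=[]
Op 3: conn=65 S1=36 S2=36 S3=36 S4=28 blocked=[]
Op 4: conn=55 S1=36 S2=36 S3=36 S4=18 blocked=[]
Op 5: conn=80 S1=36 S2=36 S3=36 S4=18 blocked=[]
Op 6: conn=75 S1=36 S2=31 S3=36 S4=18 blocked=[]
Op 7: conn=56 S1=36 S2=31 S3=36 S4=-1 blocked=[4]
Op 8: conn=45 S1=36 S2=31 S3=36 S4=-12 blocked=[4]
Op 9: conn=33 S1=36 S2=31 S3=24 S4=-12 blocked=[4]
Op 10: conn=58 S1=36 S2=31 S3=24 S4=-12 blocked=[4]
Op 11: conn=51 S1=29 S2=31 S3=24 S4=-12 blocked=[4]
Op 12: conn=37 S1=15 S2=31 S3=24 S4=-12 blocked=[4]
Op 13: conn=37 S1=27 S2=31 S3=24 S4=-12 blocked=[4]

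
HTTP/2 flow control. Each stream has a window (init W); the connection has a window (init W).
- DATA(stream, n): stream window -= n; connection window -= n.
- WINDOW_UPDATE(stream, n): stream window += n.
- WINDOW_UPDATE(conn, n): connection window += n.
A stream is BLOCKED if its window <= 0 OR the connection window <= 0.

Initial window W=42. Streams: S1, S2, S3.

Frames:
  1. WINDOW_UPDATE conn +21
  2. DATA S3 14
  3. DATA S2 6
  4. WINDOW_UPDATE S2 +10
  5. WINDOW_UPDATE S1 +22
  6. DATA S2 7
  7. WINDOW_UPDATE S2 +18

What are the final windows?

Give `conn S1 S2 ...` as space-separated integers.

Answer: 36 64 57 28

Derivation:
Op 1: conn=63 S1=42 S2=42 S3=42 blocked=[]
Op 2: conn=49 S1=42 S2=42 S3=28 blocked=[]
Op 3: conn=43 S1=42 S2=36 S3=28 blocked=[]
Op 4: conn=43 S1=42 S2=46 S3=28 blocked=[]
Op 5: conn=43 S1=64 S2=46 S3=28 blocked=[]
Op 6: conn=36 S1=64 S2=39 S3=28 blocked=[]
Op 7: conn=36 S1=64 S2=57 S3=28 blocked=[]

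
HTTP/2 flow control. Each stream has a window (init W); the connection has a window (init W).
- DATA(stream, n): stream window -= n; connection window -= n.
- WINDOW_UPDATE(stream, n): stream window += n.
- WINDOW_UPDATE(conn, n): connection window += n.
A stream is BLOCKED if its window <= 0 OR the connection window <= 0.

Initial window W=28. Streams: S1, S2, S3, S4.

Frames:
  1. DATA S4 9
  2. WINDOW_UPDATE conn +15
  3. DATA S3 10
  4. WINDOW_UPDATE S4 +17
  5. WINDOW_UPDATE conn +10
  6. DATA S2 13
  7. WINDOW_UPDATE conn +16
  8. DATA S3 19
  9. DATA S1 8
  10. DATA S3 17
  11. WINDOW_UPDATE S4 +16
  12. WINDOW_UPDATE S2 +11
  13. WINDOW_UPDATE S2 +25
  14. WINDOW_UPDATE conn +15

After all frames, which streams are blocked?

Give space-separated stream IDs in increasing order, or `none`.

Op 1: conn=19 S1=28 S2=28 S3=28 S4=19 blocked=[]
Op 2: conn=34 S1=28 S2=28 S3=28 S4=19 blocked=[]
Op 3: conn=24 S1=28 S2=28 S3=18 S4=19 blocked=[]
Op 4: conn=24 S1=28 S2=28 S3=18 S4=36 blocked=[]
Op 5: conn=34 S1=28 S2=28 S3=18 S4=36 blocked=[]
Op 6: conn=21 S1=28 S2=15 S3=18 S4=36 blocked=[]
Op 7: conn=37 S1=28 S2=15 S3=18 S4=36 blocked=[]
Op 8: conn=18 S1=28 S2=15 S3=-1 S4=36 blocked=[3]
Op 9: conn=10 S1=20 S2=15 S3=-1 S4=36 blocked=[3]
Op 10: conn=-7 S1=20 S2=15 S3=-18 S4=36 blocked=[1, 2, 3, 4]
Op 11: conn=-7 S1=20 S2=15 S3=-18 S4=52 blocked=[1, 2, 3, 4]
Op 12: conn=-7 S1=20 S2=26 S3=-18 S4=52 blocked=[1, 2, 3, 4]
Op 13: conn=-7 S1=20 S2=51 S3=-18 S4=52 blocked=[1, 2, 3, 4]
Op 14: conn=8 S1=20 S2=51 S3=-18 S4=52 blocked=[3]

Answer: S3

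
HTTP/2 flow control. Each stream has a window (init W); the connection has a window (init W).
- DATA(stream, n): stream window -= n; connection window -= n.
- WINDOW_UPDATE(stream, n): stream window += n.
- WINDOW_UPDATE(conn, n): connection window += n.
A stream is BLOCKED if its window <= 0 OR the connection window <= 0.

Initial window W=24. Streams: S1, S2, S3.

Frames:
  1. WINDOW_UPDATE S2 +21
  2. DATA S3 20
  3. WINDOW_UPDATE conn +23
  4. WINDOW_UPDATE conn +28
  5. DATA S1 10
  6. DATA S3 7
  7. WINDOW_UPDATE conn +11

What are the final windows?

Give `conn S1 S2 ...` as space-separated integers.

Op 1: conn=24 S1=24 S2=45 S3=24 blocked=[]
Op 2: conn=4 S1=24 S2=45 S3=4 blocked=[]
Op 3: conn=27 S1=24 S2=45 S3=4 blocked=[]
Op 4: conn=55 S1=24 S2=45 S3=4 blocked=[]
Op 5: conn=45 S1=14 S2=45 S3=4 blocked=[]
Op 6: conn=38 S1=14 S2=45 S3=-3 blocked=[3]
Op 7: conn=49 S1=14 S2=45 S3=-3 blocked=[3]

Answer: 49 14 45 -3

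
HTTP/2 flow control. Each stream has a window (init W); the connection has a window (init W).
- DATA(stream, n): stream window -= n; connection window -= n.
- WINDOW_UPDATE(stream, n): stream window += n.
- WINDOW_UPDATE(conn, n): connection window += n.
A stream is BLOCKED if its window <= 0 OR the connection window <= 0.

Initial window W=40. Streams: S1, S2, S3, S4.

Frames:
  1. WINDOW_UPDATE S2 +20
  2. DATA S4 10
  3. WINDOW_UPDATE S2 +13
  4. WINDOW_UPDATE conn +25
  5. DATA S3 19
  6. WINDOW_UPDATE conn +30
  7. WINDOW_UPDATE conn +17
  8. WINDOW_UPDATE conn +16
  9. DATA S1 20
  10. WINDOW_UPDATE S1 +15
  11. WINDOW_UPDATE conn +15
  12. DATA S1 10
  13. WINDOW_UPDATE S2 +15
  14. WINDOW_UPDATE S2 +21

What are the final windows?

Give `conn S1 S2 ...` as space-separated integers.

Answer: 84 25 109 21 30

Derivation:
Op 1: conn=40 S1=40 S2=60 S3=40 S4=40 blocked=[]
Op 2: conn=30 S1=40 S2=60 S3=40 S4=30 blocked=[]
Op 3: conn=30 S1=40 S2=73 S3=40 S4=30 blocked=[]
Op 4: conn=55 S1=40 S2=73 S3=40 S4=30 blocked=[]
Op 5: conn=36 S1=40 S2=73 S3=21 S4=30 blocked=[]
Op 6: conn=66 S1=40 S2=73 S3=21 S4=30 blocked=[]
Op 7: conn=83 S1=40 S2=73 S3=21 S4=30 blocked=[]
Op 8: conn=99 S1=40 S2=73 S3=21 S4=30 blocked=[]
Op 9: conn=79 S1=20 S2=73 S3=21 S4=30 blocked=[]
Op 10: conn=79 S1=35 S2=73 S3=21 S4=30 blocked=[]
Op 11: conn=94 S1=35 S2=73 S3=21 S4=30 blocked=[]
Op 12: conn=84 S1=25 S2=73 S3=21 S4=30 blocked=[]
Op 13: conn=84 S1=25 S2=88 S3=21 S4=30 blocked=[]
Op 14: conn=84 S1=25 S2=109 S3=21 S4=30 blocked=[]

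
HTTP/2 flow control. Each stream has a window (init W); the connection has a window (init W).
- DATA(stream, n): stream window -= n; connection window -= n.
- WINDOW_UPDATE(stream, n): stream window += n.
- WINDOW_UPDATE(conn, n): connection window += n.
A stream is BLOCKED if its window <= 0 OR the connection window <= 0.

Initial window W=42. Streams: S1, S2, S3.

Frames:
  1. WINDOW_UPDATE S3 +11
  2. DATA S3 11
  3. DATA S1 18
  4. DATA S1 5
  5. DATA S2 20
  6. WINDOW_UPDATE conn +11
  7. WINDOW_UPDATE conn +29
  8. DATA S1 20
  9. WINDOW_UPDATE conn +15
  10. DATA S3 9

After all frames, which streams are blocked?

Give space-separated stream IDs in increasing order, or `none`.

Op 1: conn=42 S1=42 S2=42 S3=53 blocked=[]
Op 2: conn=31 S1=42 S2=42 S3=42 blocked=[]
Op 3: conn=13 S1=24 S2=42 S3=42 blocked=[]
Op 4: conn=8 S1=19 S2=42 S3=42 blocked=[]
Op 5: conn=-12 S1=19 S2=22 S3=42 blocked=[1, 2, 3]
Op 6: conn=-1 S1=19 S2=22 S3=42 blocked=[1, 2, 3]
Op 7: conn=28 S1=19 S2=22 S3=42 blocked=[]
Op 8: conn=8 S1=-1 S2=22 S3=42 blocked=[1]
Op 9: conn=23 S1=-1 S2=22 S3=42 blocked=[1]
Op 10: conn=14 S1=-1 S2=22 S3=33 blocked=[1]

Answer: S1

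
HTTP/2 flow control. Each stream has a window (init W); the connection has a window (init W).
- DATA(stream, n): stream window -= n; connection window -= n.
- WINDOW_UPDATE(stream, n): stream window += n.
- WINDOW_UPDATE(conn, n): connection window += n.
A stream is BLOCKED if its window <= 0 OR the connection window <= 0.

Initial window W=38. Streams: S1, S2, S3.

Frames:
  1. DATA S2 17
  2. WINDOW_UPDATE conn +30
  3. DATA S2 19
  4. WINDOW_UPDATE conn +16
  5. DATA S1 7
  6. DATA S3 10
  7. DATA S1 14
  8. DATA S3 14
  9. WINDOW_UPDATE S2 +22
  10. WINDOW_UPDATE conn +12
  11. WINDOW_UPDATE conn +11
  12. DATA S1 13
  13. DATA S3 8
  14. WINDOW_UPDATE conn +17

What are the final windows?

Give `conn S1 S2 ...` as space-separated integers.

Op 1: conn=21 S1=38 S2=21 S3=38 blocked=[]
Op 2: conn=51 S1=38 S2=21 S3=38 blocked=[]
Op 3: conn=32 S1=38 S2=2 S3=38 blocked=[]
Op 4: conn=48 S1=38 S2=2 S3=38 blocked=[]
Op 5: conn=41 S1=31 S2=2 S3=38 blocked=[]
Op 6: conn=31 S1=31 S2=2 S3=28 blocked=[]
Op 7: conn=17 S1=17 S2=2 S3=28 blocked=[]
Op 8: conn=3 S1=17 S2=2 S3=14 blocked=[]
Op 9: conn=3 S1=17 S2=24 S3=14 blocked=[]
Op 10: conn=15 S1=17 S2=24 S3=14 blocked=[]
Op 11: conn=26 S1=17 S2=24 S3=14 blocked=[]
Op 12: conn=13 S1=4 S2=24 S3=14 blocked=[]
Op 13: conn=5 S1=4 S2=24 S3=6 blocked=[]
Op 14: conn=22 S1=4 S2=24 S3=6 blocked=[]

Answer: 22 4 24 6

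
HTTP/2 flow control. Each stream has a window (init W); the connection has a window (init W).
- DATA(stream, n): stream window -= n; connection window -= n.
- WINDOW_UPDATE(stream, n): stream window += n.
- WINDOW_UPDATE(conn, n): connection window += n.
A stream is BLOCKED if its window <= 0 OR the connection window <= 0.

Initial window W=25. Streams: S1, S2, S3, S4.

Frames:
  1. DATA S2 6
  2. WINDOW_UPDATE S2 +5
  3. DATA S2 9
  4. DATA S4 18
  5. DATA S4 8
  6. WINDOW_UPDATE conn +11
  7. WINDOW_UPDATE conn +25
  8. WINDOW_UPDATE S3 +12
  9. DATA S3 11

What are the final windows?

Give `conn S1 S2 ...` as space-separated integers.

Answer: 9 25 15 26 -1

Derivation:
Op 1: conn=19 S1=25 S2=19 S3=25 S4=25 blocked=[]
Op 2: conn=19 S1=25 S2=24 S3=25 S4=25 blocked=[]
Op 3: conn=10 S1=25 S2=15 S3=25 S4=25 blocked=[]
Op 4: conn=-8 S1=25 S2=15 S3=25 S4=7 blocked=[1, 2, 3, 4]
Op 5: conn=-16 S1=25 S2=15 S3=25 S4=-1 blocked=[1, 2, 3, 4]
Op 6: conn=-5 S1=25 S2=15 S3=25 S4=-1 blocked=[1, 2, 3, 4]
Op 7: conn=20 S1=25 S2=15 S3=25 S4=-1 blocked=[4]
Op 8: conn=20 S1=25 S2=15 S3=37 S4=-1 blocked=[4]
Op 9: conn=9 S1=25 S2=15 S3=26 S4=-1 blocked=[4]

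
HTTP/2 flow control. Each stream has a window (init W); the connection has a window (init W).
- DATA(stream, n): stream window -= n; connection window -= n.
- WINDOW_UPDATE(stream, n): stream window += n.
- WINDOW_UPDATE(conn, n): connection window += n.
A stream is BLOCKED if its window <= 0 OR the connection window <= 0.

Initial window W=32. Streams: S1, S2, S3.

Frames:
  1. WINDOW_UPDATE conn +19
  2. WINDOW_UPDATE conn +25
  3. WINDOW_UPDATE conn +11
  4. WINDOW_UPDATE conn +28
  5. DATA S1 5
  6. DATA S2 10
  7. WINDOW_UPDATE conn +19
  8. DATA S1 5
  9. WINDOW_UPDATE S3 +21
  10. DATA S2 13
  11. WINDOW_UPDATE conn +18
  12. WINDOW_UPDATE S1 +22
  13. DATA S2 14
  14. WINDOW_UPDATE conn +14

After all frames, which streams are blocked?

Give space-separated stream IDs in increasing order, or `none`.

Answer: S2

Derivation:
Op 1: conn=51 S1=32 S2=32 S3=32 blocked=[]
Op 2: conn=76 S1=32 S2=32 S3=32 blocked=[]
Op 3: conn=87 S1=32 S2=32 S3=32 blocked=[]
Op 4: conn=115 S1=32 S2=32 S3=32 blocked=[]
Op 5: conn=110 S1=27 S2=32 S3=32 blocked=[]
Op 6: conn=100 S1=27 S2=22 S3=32 blocked=[]
Op 7: conn=119 S1=27 S2=22 S3=32 blocked=[]
Op 8: conn=114 S1=22 S2=22 S3=32 blocked=[]
Op 9: conn=114 S1=22 S2=22 S3=53 blocked=[]
Op 10: conn=101 S1=22 S2=9 S3=53 blocked=[]
Op 11: conn=119 S1=22 S2=9 S3=53 blocked=[]
Op 12: conn=119 S1=44 S2=9 S3=53 blocked=[]
Op 13: conn=105 S1=44 S2=-5 S3=53 blocked=[2]
Op 14: conn=119 S1=44 S2=-5 S3=53 blocked=[2]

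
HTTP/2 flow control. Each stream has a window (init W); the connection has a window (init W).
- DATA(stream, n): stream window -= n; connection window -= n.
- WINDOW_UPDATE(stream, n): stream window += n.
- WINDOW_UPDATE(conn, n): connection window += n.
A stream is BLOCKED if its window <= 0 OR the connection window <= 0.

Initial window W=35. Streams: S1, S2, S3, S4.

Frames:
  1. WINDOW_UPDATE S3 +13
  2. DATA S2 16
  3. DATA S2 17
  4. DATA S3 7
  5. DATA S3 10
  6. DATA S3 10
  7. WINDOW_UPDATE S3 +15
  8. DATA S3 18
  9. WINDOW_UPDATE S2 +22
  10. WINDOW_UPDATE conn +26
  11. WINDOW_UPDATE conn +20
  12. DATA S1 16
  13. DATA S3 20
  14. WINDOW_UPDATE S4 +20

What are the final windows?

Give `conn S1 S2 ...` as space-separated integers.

Op 1: conn=35 S1=35 S2=35 S3=48 S4=35 blocked=[]
Op 2: conn=19 S1=35 S2=19 S3=48 S4=35 blocked=[]
Op 3: conn=2 S1=35 S2=2 S3=48 S4=35 blocked=[]
Op 4: conn=-5 S1=35 S2=2 S3=41 S4=35 blocked=[1, 2, 3, 4]
Op 5: conn=-15 S1=35 S2=2 S3=31 S4=35 blocked=[1, 2, 3, 4]
Op 6: conn=-25 S1=35 S2=2 S3=21 S4=35 blocked=[1, 2, 3, 4]
Op 7: conn=-25 S1=35 S2=2 S3=36 S4=35 blocked=[1, 2, 3, 4]
Op 8: conn=-43 S1=35 S2=2 S3=18 S4=35 blocked=[1, 2, 3, 4]
Op 9: conn=-43 S1=35 S2=24 S3=18 S4=35 blocked=[1, 2, 3, 4]
Op 10: conn=-17 S1=35 S2=24 S3=18 S4=35 blocked=[1, 2, 3, 4]
Op 11: conn=3 S1=35 S2=24 S3=18 S4=35 blocked=[]
Op 12: conn=-13 S1=19 S2=24 S3=18 S4=35 blocked=[1, 2, 3, 4]
Op 13: conn=-33 S1=19 S2=24 S3=-2 S4=35 blocked=[1, 2, 3, 4]
Op 14: conn=-33 S1=19 S2=24 S3=-2 S4=55 blocked=[1, 2, 3, 4]

Answer: -33 19 24 -2 55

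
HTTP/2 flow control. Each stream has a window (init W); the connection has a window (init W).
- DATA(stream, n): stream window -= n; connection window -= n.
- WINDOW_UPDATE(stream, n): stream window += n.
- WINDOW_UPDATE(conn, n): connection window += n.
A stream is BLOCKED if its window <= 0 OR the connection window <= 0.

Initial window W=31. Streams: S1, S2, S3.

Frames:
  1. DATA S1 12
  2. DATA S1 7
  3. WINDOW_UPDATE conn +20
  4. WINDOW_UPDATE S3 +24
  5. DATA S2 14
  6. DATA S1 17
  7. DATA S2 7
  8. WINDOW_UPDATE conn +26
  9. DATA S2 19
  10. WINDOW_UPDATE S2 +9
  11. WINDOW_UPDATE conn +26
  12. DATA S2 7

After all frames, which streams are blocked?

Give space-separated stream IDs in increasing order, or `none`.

Op 1: conn=19 S1=19 S2=31 S3=31 blocked=[]
Op 2: conn=12 S1=12 S2=31 S3=31 blocked=[]
Op 3: conn=32 S1=12 S2=31 S3=31 blocked=[]
Op 4: conn=32 S1=12 S2=31 S3=55 blocked=[]
Op 5: conn=18 S1=12 S2=17 S3=55 blocked=[]
Op 6: conn=1 S1=-5 S2=17 S3=55 blocked=[1]
Op 7: conn=-6 S1=-5 S2=10 S3=55 blocked=[1, 2, 3]
Op 8: conn=20 S1=-5 S2=10 S3=55 blocked=[1]
Op 9: conn=1 S1=-5 S2=-9 S3=55 blocked=[1, 2]
Op 10: conn=1 S1=-5 S2=0 S3=55 blocked=[1, 2]
Op 11: conn=27 S1=-5 S2=0 S3=55 blocked=[1, 2]
Op 12: conn=20 S1=-5 S2=-7 S3=55 blocked=[1, 2]

Answer: S1 S2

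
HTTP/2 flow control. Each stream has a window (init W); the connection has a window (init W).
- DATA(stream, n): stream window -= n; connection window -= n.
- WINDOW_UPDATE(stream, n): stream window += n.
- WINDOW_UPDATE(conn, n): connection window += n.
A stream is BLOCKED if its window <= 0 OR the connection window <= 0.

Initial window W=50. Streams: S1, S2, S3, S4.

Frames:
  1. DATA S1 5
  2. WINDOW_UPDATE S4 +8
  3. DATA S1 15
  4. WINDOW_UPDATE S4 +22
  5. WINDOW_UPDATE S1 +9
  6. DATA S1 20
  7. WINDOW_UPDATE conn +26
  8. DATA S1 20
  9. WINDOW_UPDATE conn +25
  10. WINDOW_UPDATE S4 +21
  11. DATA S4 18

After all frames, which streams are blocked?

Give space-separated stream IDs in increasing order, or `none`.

Answer: S1

Derivation:
Op 1: conn=45 S1=45 S2=50 S3=50 S4=50 blocked=[]
Op 2: conn=45 S1=45 S2=50 S3=50 S4=58 blocked=[]
Op 3: conn=30 S1=30 S2=50 S3=50 S4=58 blocked=[]
Op 4: conn=30 S1=30 S2=50 S3=50 S4=80 blocked=[]
Op 5: conn=30 S1=39 S2=50 S3=50 S4=80 blocked=[]
Op 6: conn=10 S1=19 S2=50 S3=50 S4=80 blocked=[]
Op 7: conn=36 S1=19 S2=50 S3=50 S4=80 blocked=[]
Op 8: conn=16 S1=-1 S2=50 S3=50 S4=80 blocked=[1]
Op 9: conn=41 S1=-1 S2=50 S3=50 S4=80 blocked=[1]
Op 10: conn=41 S1=-1 S2=50 S3=50 S4=101 blocked=[1]
Op 11: conn=23 S1=-1 S2=50 S3=50 S4=83 blocked=[1]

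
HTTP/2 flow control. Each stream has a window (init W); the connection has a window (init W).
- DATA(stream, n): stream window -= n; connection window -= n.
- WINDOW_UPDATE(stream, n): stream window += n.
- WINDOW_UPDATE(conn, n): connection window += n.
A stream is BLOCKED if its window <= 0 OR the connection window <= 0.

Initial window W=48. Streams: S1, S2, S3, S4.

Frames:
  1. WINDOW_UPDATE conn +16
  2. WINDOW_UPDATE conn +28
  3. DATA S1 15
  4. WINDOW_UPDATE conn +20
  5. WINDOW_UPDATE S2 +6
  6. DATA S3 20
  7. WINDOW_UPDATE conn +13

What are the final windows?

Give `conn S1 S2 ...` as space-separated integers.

Op 1: conn=64 S1=48 S2=48 S3=48 S4=48 blocked=[]
Op 2: conn=92 S1=48 S2=48 S3=48 S4=48 blocked=[]
Op 3: conn=77 S1=33 S2=48 S3=48 S4=48 blocked=[]
Op 4: conn=97 S1=33 S2=48 S3=48 S4=48 blocked=[]
Op 5: conn=97 S1=33 S2=54 S3=48 S4=48 blocked=[]
Op 6: conn=77 S1=33 S2=54 S3=28 S4=48 blocked=[]
Op 7: conn=90 S1=33 S2=54 S3=28 S4=48 blocked=[]

Answer: 90 33 54 28 48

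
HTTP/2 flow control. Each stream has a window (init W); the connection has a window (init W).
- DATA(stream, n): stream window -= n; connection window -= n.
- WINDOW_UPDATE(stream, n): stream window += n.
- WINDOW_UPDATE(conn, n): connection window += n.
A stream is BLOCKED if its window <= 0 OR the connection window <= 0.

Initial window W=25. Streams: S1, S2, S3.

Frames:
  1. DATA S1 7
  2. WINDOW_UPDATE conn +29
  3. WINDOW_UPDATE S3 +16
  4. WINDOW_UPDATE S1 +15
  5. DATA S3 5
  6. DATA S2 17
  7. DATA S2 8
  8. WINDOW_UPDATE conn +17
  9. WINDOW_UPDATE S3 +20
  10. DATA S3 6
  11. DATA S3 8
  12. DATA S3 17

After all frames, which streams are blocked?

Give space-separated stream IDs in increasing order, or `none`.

Op 1: conn=18 S1=18 S2=25 S3=25 blocked=[]
Op 2: conn=47 S1=18 S2=25 S3=25 blocked=[]
Op 3: conn=47 S1=18 S2=25 S3=41 blocked=[]
Op 4: conn=47 S1=33 S2=25 S3=41 blocked=[]
Op 5: conn=42 S1=33 S2=25 S3=36 blocked=[]
Op 6: conn=25 S1=33 S2=8 S3=36 blocked=[]
Op 7: conn=17 S1=33 S2=0 S3=36 blocked=[2]
Op 8: conn=34 S1=33 S2=0 S3=36 blocked=[2]
Op 9: conn=34 S1=33 S2=0 S3=56 blocked=[2]
Op 10: conn=28 S1=33 S2=0 S3=50 blocked=[2]
Op 11: conn=20 S1=33 S2=0 S3=42 blocked=[2]
Op 12: conn=3 S1=33 S2=0 S3=25 blocked=[2]

Answer: S2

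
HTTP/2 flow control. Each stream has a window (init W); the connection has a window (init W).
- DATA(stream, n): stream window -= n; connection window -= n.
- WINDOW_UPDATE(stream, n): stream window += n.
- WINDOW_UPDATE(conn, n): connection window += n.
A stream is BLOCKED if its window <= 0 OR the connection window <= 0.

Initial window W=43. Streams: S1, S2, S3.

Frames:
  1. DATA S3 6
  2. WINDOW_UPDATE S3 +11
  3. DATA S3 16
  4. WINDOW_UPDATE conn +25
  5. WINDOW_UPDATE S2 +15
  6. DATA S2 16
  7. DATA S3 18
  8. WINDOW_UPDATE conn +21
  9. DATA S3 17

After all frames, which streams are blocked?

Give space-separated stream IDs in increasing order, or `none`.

Op 1: conn=37 S1=43 S2=43 S3=37 blocked=[]
Op 2: conn=37 S1=43 S2=43 S3=48 blocked=[]
Op 3: conn=21 S1=43 S2=43 S3=32 blocked=[]
Op 4: conn=46 S1=43 S2=43 S3=32 blocked=[]
Op 5: conn=46 S1=43 S2=58 S3=32 blocked=[]
Op 6: conn=30 S1=43 S2=42 S3=32 blocked=[]
Op 7: conn=12 S1=43 S2=42 S3=14 blocked=[]
Op 8: conn=33 S1=43 S2=42 S3=14 blocked=[]
Op 9: conn=16 S1=43 S2=42 S3=-3 blocked=[3]

Answer: S3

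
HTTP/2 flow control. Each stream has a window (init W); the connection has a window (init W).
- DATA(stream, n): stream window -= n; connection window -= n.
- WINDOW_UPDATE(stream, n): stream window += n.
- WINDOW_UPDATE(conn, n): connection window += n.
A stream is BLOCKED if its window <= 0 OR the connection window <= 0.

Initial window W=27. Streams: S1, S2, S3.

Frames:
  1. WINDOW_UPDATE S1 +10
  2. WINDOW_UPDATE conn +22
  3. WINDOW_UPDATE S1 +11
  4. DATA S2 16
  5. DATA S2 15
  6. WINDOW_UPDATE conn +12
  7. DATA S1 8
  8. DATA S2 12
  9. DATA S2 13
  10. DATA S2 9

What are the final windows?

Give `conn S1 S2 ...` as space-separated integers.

Answer: -12 40 -38 27

Derivation:
Op 1: conn=27 S1=37 S2=27 S3=27 blocked=[]
Op 2: conn=49 S1=37 S2=27 S3=27 blocked=[]
Op 3: conn=49 S1=48 S2=27 S3=27 blocked=[]
Op 4: conn=33 S1=48 S2=11 S3=27 blocked=[]
Op 5: conn=18 S1=48 S2=-4 S3=27 blocked=[2]
Op 6: conn=30 S1=48 S2=-4 S3=27 blocked=[2]
Op 7: conn=22 S1=40 S2=-4 S3=27 blocked=[2]
Op 8: conn=10 S1=40 S2=-16 S3=27 blocked=[2]
Op 9: conn=-3 S1=40 S2=-29 S3=27 blocked=[1, 2, 3]
Op 10: conn=-12 S1=40 S2=-38 S3=27 blocked=[1, 2, 3]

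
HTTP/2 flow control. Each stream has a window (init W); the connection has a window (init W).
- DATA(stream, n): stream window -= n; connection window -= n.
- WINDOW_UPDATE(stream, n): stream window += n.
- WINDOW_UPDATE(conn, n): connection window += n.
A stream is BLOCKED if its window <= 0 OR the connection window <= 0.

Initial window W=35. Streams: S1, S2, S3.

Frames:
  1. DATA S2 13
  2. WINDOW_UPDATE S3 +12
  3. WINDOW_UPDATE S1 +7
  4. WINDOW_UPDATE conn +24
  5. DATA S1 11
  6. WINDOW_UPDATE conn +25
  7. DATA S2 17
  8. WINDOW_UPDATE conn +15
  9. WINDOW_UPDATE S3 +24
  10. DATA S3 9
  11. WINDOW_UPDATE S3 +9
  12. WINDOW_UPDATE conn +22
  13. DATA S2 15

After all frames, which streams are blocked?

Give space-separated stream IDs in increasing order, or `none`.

Op 1: conn=22 S1=35 S2=22 S3=35 blocked=[]
Op 2: conn=22 S1=35 S2=22 S3=47 blocked=[]
Op 3: conn=22 S1=42 S2=22 S3=47 blocked=[]
Op 4: conn=46 S1=42 S2=22 S3=47 blocked=[]
Op 5: conn=35 S1=31 S2=22 S3=47 blocked=[]
Op 6: conn=60 S1=31 S2=22 S3=47 blocked=[]
Op 7: conn=43 S1=31 S2=5 S3=47 blocked=[]
Op 8: conn=58 S1=31 S2=5 S3=47 blocked=[]
Op 9: conn=58 S1=31 S2=5 S3=71 blocked=[]
Op 10: conn=49 S1=31 S2=5 S3=62 blocked=[]
Op 11: conn=49 S1=31 S2=5 S3=71 blocked=[]
Op 12: conn=71 S1=31 S2=5 S3=71 blocked=[]
Op 13: conn=56 S1=31 S2=-10 S3=71 blocked=[2]

Answer: S2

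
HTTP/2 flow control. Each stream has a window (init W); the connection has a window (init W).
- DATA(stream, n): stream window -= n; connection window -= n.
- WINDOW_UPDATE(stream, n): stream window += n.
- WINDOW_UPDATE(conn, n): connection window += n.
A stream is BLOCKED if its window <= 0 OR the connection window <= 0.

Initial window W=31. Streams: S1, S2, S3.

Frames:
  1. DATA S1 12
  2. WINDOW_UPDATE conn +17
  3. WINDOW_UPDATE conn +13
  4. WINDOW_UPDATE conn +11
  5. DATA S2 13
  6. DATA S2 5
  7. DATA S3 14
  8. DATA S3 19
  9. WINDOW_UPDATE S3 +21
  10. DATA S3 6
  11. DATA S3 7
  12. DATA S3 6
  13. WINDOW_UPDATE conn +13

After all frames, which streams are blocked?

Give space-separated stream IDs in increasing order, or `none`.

Op 1: conn=19 S1=19 S2=31 S3=31 blocked=[]
Op 2: conn=36 S1=19 S2=31 S3=31 blocked=[]
Op 3: conn=49 S1=19 S2=31 S3=31 blocked=[]
Op 4: conn=60 S1=19 S2=31 S3=31 blocked=[]
Op 5: conn=47 S1=19 S2=18 S3=31 blocked=[]
Op 6: conn=42 S1=19 S2=13 S3=31 blocked=[]
Op 7: conn=28 S1=19 S2=13 S3=17 blocked=[]
Op 8: conn=9 S1=19 S2=13 S3=-2 blocked=[3]
Op 9: conn=9 S1=19 S2=13 S3=19 blocked=[]
Op 10: conn=3 S1=19 S2=13 S3=13 blocked=[]
Op 11: conn=-4 S1=19 S2=13 S3=6 blocked=[1, 2, 3]
Op 12: conn=-10 S1=19 S2=13 S3=0 blocked=[1, 2, 3]
Op 13: conn=3 S1=19 S2=13 S3=0 blocked=[3]

Answer: S3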